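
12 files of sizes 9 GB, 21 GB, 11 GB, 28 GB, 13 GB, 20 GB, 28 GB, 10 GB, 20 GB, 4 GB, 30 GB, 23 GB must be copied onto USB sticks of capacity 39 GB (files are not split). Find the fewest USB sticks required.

7

Total = 30 + 28 + 28 + 23 + 21 + 20 + 20 + 13 + 11 + 10 + 9 + 4 = 217 GB.
Lower bound: ⌈217/39⌉ = 6 USB sticks.
Also, 7 files each exceed 39/2 GB, and no two of those can share a USB stick, so at least 7 USB sticks are needed.
A packing using 7 USB sticks:
  USB stick 1: 30 + 9 = 39
  USB stick 2: 28 + 11 = 39
  USB stick 3: 28 + 10 = 38
  USB stick 4: 23 + 13 = 36
  USB stick 5: 21 + 4 = 25
  USB stick 6: 20 = 20
  USB stick 7: 20 = 20
This matches the lower bound, so 7 is optimal.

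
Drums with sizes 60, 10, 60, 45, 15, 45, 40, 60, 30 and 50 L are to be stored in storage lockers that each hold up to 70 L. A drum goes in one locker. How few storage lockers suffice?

7

Total = 60 + 60 + 60 + 50 + 45 + 45 + 40 + 30 + 15 + 10 = 415 L.
Lower bound: ⌈415/70⌉ = 6 storage lockers.
Also, 7 drums each exceed 35 L, and no two of those can share a locker, so at least 7 storage lockers are needed.
A packing using 7 storage lockers:
  locker 1: 60 + 10 = 70
  locker 2: 60 = 60
  locker 3: 60 = 60
  locker 4: 50 + 15 = 65
  locker 5: 45 = 45
  locker 6: 45 = 45
  locker 7: 40 + 30 = 70
This matches the lower bound, so 7 is optimal.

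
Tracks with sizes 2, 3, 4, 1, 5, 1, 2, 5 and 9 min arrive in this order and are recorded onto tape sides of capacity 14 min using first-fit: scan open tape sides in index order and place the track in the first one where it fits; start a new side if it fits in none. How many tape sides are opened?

3

  2 → side 1 (new)  [load 2/14]
  3 → side 1  [load 5/14]
  4 → side 1  [load 9/14]
  1 → side 1  [load 10/14]
  5 → side 2 (new)  [load 5/14]
  1 → side 1  [load 11/14]
  2 → side 1  [load 13/14]
  5 → side 2  [load 10/14]
  9 → side 3 (new)  [load 9/14]
3 tape sides opened.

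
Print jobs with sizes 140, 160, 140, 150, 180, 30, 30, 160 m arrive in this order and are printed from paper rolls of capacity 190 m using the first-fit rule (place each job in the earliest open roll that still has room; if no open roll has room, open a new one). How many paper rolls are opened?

6

  140 → roll 1 (new)  [load 140/190]
  160 → roll 2 (new)  [load 160/190]
  140 → roll 3 (new)  [load 140/190]
  150 → roll 4 (new)  [load 150/190]
  180 → roll 5 (new)  [load 180/190]
  30 → roll 1  [load 170/190]
  30 → roll 2  [load 190/190]
  160 → roll 6 (new)  [load 160/190]
6 paper rolls opened.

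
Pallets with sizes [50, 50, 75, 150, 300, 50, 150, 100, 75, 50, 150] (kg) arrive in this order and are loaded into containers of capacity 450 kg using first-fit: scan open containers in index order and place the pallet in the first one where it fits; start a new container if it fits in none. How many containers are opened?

3

  50 → container 1 (new)  [load 50/450]
  50 → container 1  [load 100/450]
  75 → container 1  [load 175/450]
  150 → container 1  [load 325/450]
  300 → container 2 (new)  [load 300/450]
  50 → container 1  [load 375/450]
  150 → container 2  [load 450/450]
  100 → container 3 (new)  [load 100/450]
  75 → container 1  [load 450/450]
  50 → container 3  [load 150/450]
  150 → container 3  [load 300/450]
3 containers opened.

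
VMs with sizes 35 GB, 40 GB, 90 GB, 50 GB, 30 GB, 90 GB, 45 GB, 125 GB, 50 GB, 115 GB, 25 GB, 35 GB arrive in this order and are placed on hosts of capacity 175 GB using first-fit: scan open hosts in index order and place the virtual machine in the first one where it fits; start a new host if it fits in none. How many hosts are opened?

  35 → host 1 (new)  [load 35/175]
  40 → host 1  [load 75/175]
  90 → host 1  [load 165/175]
  50 → host 2 (new)  [load 50/175]
  30 → host 2  [load 80/175]
  90 → host 2  [load 170/175]
  45 → host 3 (new)  [load 45/175]
  125 → host 3  [load 170/175]
  50 → host 4 (new)  [load 50/175]
  115 → host 4  [load 165/175]
  25 → host 5 (new)  [load 25/175]
  35 → host 5  [load 60/175]
5 hosts opened.

5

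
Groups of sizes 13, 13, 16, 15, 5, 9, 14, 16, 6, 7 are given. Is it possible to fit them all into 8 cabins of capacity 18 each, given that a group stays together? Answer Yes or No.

Yes

A valid assignment using 8 cabins:
  cabin 1: 16 = 16
  cabin 2: 16 = 16
  cabin 3: 15 = 15
  cabin 4: 14 = 14
  cabin 5: 13 + 5 = 18
  cabin 6: 13 = 13
  cabin 7: 9 + 7 = 16
  cabin 8: 6 = 6
Every load is within 18, so 8 cabins suffice.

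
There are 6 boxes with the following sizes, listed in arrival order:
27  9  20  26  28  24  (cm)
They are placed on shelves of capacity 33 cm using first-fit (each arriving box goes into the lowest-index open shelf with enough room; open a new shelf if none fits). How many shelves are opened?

  27 → shelf 1 (new)  [load 27/33]
  9 → shelf 2 (new)  [load 9/33]
  20 → shelf 2  [load 29/33]
  26 → shelf 3 (new)  [load 26/33]
  28 → shelf 4 (new)  [load 28/33]
  24 → shelf 5 (new)  [load 24/33]
5 shelves opened.

5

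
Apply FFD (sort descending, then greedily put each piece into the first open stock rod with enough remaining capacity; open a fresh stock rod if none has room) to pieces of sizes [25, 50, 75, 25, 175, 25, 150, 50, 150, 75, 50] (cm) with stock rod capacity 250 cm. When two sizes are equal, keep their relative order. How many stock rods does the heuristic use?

4

Sorted descending: 175, 150, 150, 75, 75, 50, 50, 50, 25, 25, 25.
  175 → stock rod 1 (new)  [load 175/250]
  150 → stock rod 2 (new)  [load 150/250]
  150 → stock rod 3 (new)  [load 150/250]
  75 → stock rod 1  [load 250/250]
  75 → stock rod 2  [load 225/250]
  50 → stock rod 3  [load 200/250]
  50 → stock rod 3  [load 250/250]
  50 → stock rod 4 (new)  [load 50/250]
  25 → stock rod 2  [load 250/250]
  25 → stock rod 4  [load 75/250]
  25 → stock rod 4  [load 100/250]
4 stock rods opened.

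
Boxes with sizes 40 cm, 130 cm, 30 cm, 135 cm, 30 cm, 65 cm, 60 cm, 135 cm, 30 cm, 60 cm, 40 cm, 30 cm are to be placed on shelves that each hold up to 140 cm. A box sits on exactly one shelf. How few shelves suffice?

Total = 135 + 135 + 130 + 65 + 60 + 60 + 40 + 40 + 30 + 30 + 30 + 30 = 785 cm.
Lower bound: ⌈785/140⌉ = 6 shelves.
A packing using 6 shelves:
  shelf 1: 135 = 135
  shelf 2: 135 = 135
  shelf 3: 130 = 130
  shelf 4: 65 + 60 = 125
  shelf 5: 60 + 40 + 40 = 140
  shelf 6: 30 + 30 + 30 + 30 = 120
This matches the lower bound, so 6 is optimal.

6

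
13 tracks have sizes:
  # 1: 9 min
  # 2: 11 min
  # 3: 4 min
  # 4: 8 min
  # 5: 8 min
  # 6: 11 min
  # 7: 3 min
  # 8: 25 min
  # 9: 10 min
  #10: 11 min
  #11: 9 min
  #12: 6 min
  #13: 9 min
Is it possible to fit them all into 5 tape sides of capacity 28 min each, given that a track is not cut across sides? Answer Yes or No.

Yes

A valid assignment using 5 tape sides:
  side 1: 25 + 3 = 28
  side 2: 11 + 11 + 6 = 28
  side 3: 11 + 10 + 4 = 25
  side 4: 9 + 9 + 9 = 27
  side 5: 8 + 8 = 16
Every load is within 28 min, so 5 tape sides suffice.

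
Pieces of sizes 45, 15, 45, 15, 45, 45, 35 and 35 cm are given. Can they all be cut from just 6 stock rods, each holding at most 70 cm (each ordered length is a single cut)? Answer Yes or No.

A valid assignment using 5 stock rods:
  stock rod 1: 45 + 15 = 60
  stock rod 2: 45 + 15 = 60
  stock rod 3: 45 = 45
  stock rod 4: 45 = 45
  stock rod 5: 35 + 35 = 70
That uses only 5 ≤ 6, so 6 stock rods are enough.

Yes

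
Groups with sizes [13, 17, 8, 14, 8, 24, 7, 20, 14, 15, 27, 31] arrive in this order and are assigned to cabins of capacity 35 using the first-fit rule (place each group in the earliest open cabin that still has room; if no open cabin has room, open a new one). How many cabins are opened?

7

  13 → cabin 1 (new)  [load 13/35]
  17 → cabin 1  [load 30/35]
  8 → cabin 2 (new)  [load 8/35]
  14 → cabin 2  [load 22/35]
  8 → cabin 2  [load 30/35]
  24 → cabin 3 (new)  [load 24/35]
  7 → cabin 3  [load 31/35]
  20 → cabin 4 (new)  [load 20/35]
  14 → cabin 4  [load 34/35]
  15 → cabin 5 (new)  [load 15/35]
  27 → cabin 6 (new)  [load 27/35]
  31 → cabin 7 (new)  [load 31/35]
7 cabins opened.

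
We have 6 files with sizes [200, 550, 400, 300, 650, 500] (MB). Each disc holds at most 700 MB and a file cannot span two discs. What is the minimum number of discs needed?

Total = 650 + 550 + 500 + 400 + 300 + 200 = 2600 MB.
Lower bound: ⌈2600/700⌉ = 4 discs.
A packing using 4 discs:
  disc 1: 650 = 650
  disc 2: 550 = 550
  disc 3: 500 + 200 = 700
  disc 4: 400 + 300 = 700
This matches the lower bound, so 4 is optimal.

4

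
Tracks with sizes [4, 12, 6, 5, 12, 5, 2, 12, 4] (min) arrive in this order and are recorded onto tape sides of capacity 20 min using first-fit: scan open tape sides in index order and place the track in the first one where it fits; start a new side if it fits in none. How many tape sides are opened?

4

  4 → side 1 (new)  [load 4/20]
  12 → side 1  [load 16/20]
  6 → side 2 (new)  [load 6/20]
  5 → side 2  [load 11/20]
  12 → side 3 (new)  [load 12/20]
  5 → side 2  [load 16/20]
  2 → side 1  [load 18/20]
  12 → side 4 (new)  [load 12/20]
  4 → side 2  [load 20/20]
4 tape sides opened.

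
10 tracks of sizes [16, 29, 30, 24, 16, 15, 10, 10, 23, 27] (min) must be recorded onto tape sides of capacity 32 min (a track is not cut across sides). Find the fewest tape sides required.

8

Total = 30 + 29 + 27 + 24 + 23 + 16 + 16 + 15 + 10 + 10 = 200 min.
Lower bound: ⌈200/32⌉ = 7 tape sides.
A packing using 8 tape sides:
  side 1: 30 = 30
  side 2: 29 = 29
  side 3: 27 = 27
  side 4: 24 = 24
  side 5: 23 = 23
  side 6: 16 + 16 = 32
  side 7: 15 + 10 = 25
  side 8: 10 = 10
No arrangement into 7 tape sides stays within capacity, so 8 is optimal.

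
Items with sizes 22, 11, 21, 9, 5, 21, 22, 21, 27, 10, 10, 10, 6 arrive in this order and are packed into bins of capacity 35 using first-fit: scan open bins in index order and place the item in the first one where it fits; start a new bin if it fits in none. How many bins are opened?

6

  22 → bin 1 (new)  [load 22/35]
  11 → bin 1  [load 33/35]
  21 → bin 2 (new)  [load 21/35]
  9 → bin 2  [load 30/35]
  5 → bin 2  [load 35/35]
  21 → bin 3 (new)  [load 21/35]
  22 → bin 4 (new)  [load 22/35]
  21 → bin 5 (new)  [load 21/35]
  27 → bin 6 (new)  [load 27/35]
  10 → bin 3  [load 31/35]
  10 → bin 4  [load 32/35]
  10 → bin 5  [load 31/35]
  6 → bin 6  [load 33/35]
6 bins opened.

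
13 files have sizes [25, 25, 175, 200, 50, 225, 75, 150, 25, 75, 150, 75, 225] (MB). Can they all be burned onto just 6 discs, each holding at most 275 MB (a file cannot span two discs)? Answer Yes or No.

A valid assignment using 6 discs:
  disc 1: 225 + 50 = 275
  disc 2: 225 + 25 + 25 = 275
  disc 3: 200 + 75 = 275
  disc 4: 175 + 75 + 25 = 275
  disc 5: 150 + 75 = 225
  disc 6: 150 = 150
Every load is within 275 MB, so 6 discs suffice.

Yes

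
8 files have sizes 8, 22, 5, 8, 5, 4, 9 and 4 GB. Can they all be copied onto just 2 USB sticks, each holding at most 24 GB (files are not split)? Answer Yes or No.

No

Total = 65 GB; ⌈65/24⌉ = 3.
At least 3 USB sticks are required, but only 2 are allowed.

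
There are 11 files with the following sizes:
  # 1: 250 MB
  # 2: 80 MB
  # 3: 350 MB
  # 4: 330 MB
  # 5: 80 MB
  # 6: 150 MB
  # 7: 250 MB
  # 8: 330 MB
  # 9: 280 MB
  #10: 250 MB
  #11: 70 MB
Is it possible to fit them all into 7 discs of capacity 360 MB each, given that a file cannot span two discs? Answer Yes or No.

No

Total = 2420 MB; ⌈2420/360⌉ = 7.
The bound of 7 does not rule out 7, but exhaustive search shows no assignment into 7 discs of capacity 360 MB exists — the minimum is 8.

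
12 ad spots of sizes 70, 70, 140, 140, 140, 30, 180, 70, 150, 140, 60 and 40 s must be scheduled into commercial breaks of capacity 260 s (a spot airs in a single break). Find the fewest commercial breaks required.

6

Total = 180 + 150 + 140 + 140 + 140 + 140 + 70 + 70 + 70 + 60 + 40 + 30 = 1230 s.
Lower bound: ⌈1230/260⌉ = 5 commercial breaks.
Also, 6 ad spots each exceed 130 s, and no two of those can share a break, so at least 6 commercial breaks are needed.
A packing using 6 commercial breaks:
  break 1: 180 + 70 = 250
  break 2: 150 + 70 + 40 = 260
  break 3: 140 + 70 + 30 = 240
  break 4: 140 + 60 = 200
  break 5: 140 = 140
  break 6: 140 = 140
This matches the lower bound, so 6 is optimal.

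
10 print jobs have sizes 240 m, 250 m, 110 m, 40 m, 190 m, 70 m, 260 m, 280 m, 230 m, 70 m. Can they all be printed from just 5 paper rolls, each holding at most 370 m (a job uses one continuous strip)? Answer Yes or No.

No

Total = 1740 m; ⌈1740/370⌉ = 5.
6 print jobs each exceed half the capacity and cannot share a roll, forcing at least 6 paper rolls.
At least 6 paper rolls are required, but only 5 are allowed.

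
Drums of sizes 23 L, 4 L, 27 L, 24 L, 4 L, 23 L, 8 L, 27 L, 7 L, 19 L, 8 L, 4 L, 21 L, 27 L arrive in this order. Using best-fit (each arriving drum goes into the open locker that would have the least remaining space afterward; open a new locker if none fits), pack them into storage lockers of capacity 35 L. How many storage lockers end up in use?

  23 → locker 1 (new)  [load 23/35]
  4 → locker 1  [load 27/35]
  27 → locker 2 (new)  [load 27/35]
  24 → locker 3 (new)  [load 24/35]
  4 → locker 1  [load 31/35]
  23 → locker 4 (new)  [load 23/35]
  8 → locker 2  [load 35/35]
  27 → locker 5 (new)  [load 27/35]
  7 → locker 5  [load 34/35]
  19 → locker 6 (new)  [load 19/35]
  8 → locker 3  [load 32/35]
  4 → locker 1  [load 35/35]
  21 → locker 7 (new)  [load 21/35]
  27 → locker 8 (new)  [load 27/35]
8 storage lockers opened.

8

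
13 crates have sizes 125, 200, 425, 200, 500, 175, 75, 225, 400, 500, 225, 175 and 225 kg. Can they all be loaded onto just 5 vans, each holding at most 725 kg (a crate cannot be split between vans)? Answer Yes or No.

Yes

A valid assignment using 5 vans:
  van 1: 500 + 225 = 725
  van 2: 500 + 225 = 725
  van 3: 425 + 225 + 75 = 725
  van 4: 400 + 200 + 125 = 725
  van 5: 200 + 175 + 175 = 550
Every load is within 725 kg, so 5 vans suffice.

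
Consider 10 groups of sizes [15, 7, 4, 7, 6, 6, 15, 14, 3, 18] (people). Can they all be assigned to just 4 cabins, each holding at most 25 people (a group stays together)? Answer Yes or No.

Yes

A valid assignment using 4 cabins:
  cabin 1: 18 + 7 = 25
  cabin 2: 15 + 7 + 3 = 25
  cabin 3: 15 + 6 + 4 = 25
  cabin 4: 14 + 6 = 20
Every load is within 25 people, so 4 cabins suffice.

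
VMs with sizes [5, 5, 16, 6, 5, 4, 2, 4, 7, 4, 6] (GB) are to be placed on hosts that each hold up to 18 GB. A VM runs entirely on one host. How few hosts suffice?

4

Total = 16 + 7 + 6 + 6 + 5 + 5 + 5 + 4 + 4 + 4 + 2 = 64 GB.
Lower bound: ⌈64/18⌉ = 4 hosts.
A packing using 4 hosts:
  host 1: 16 + 2 = 18
  host 2: 7 + 6 + 5 = 18
  host 3: 6 + 5 + 5 = 16
  host 4: 4 + 4 + 4 = 12
This matches the lower bound, so 4 is optimal.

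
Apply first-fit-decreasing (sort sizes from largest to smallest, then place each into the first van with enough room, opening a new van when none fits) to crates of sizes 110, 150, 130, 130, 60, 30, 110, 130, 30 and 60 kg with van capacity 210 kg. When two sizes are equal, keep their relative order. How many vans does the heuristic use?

Sorted descending: 150, 130, 130, 130, 110, 110, 60, 60, 30, 30.
  150 → van 1 (new)  [load 150/210]
  130 → van 2 (new)  [load 130/210]
  130 → van 3 (new)  [load 130/210]
  130 → van 4 (new)  [load 130/210]
  110 → van 5 (new)  [load 110/210]
  110 → van 6 (new)  [load 110/210]
  60 → van 1  [load 210/210]
  60 → van 2  [load 190/210]
  30 → van 3  [load 160/210]
  30 → van 3  [load 190/210]
6 vans opened.

6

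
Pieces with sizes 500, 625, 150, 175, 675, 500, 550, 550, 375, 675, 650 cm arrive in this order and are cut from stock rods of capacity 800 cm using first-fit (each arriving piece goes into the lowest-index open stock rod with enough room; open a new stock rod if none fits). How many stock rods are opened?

  500 → stock rod 1 (new)  [load 500/800]
  625 → stock rod 2 (new)  [load 625/800]
  150 → stock rod 1  [load 650/800]
  175 → stock rod 2  [load 800/800]
  675 → stock rod 3 (new)  [load 675/800]
  500 → stock rod 4 (new)  [load 500/800]
  550 → stock rod 5 (new)  [load 550/800]
  550 → stock rod 6 (new)  [load 550/800]
  375 → stock rod 7 (new)  [load 375/800]
  675 → stock rod 8 (new)  [load 675/800]
  650 → stock rod 9 (new)  [load 650/800]
9 stock rods opened.

9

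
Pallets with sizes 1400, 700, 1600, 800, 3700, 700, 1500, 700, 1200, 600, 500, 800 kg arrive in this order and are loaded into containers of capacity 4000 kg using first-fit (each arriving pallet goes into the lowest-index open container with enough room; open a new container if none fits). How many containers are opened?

4

  1400 → container 1 (new)  [load 1400/4000]
  700 → container 1  [load 2100/4000]
  1600 → container 1  [load 3700/4000]
  800 → container 2 (new)  [load 800/4000]
  3700 → container 3 (new)  [load 3700/4000]
  700 → container 2  [load 1500/4000]
  1500 → container 2  [load 3000/4000]
  700 → container 2  [load 3700/4000]
  1200 → container 4 (new)  [load 1200/4000]
  600 → container 4  [load 1800/4000]
  500 → container 4  [load 2300/4000]
  800 → container 4  [load 3100/4000]
4 containers opened.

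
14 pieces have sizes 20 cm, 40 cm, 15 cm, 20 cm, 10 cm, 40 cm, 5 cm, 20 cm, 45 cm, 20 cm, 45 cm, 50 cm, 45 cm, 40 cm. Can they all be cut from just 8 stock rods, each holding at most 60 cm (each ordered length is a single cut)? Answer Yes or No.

Yes

A valid assignment using 8 stock rods:
  stock rod 1: 50 + 10 = 60
  stock rod 2: 45 + 15 = 60
  stock rod 3: 45 + 5 = 50
  stock rod 4: 45 = 45
  stock rod 5: 40 + 20 = 60
  stock rod 6: 40 + 20 = 60
  stock rod 7: 40 + 20 = 60
  stock rod 8: 20 = 20
Every load is within 60 cm, so 8 stock rods suffice.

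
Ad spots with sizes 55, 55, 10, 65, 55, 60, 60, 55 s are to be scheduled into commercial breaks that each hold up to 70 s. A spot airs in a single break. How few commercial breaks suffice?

Total = 65 + 60 + 60 + 55 + 55 + 55 + 55 + 10 = 415 s.
Lower bound: ⌈415/70⌉ = 6 commercial breaks.
Also, 7 ad spots each exceed 35 s, and no two of those can share a break, so at least 7 commercial breaks are needed.
A packing using 7 commercial breaks:
  break 1: 65 = 65
  break 2: 60 + 10 = 70
  break 3: 60 = 60
  break 4: 55 = 55
  break 5: 55 = 55
  break 6: 55 = 55
  break 7: 55 = 55
This matches the lower bound, so 7 is optimal.

7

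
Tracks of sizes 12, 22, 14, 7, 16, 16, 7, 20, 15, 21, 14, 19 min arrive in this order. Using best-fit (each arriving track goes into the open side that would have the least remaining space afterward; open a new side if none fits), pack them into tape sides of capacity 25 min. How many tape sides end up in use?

  12 → side 1 (new)  [load 12/25]
  22 → side 2 (new)  [load 22/25]
  14 → side 3 (new)  [load 14/25]
  7 → side 3  [load 21/25]
  16 → side 4 (new)  [load 16/25]
  16 → side 5 (new)  [load 16/25]
  7 → side 4  [load 23/25]
  20 → side 6 (new)  [load 20/25]
  15 → side 7 (new)  [load 15/25]
  21 → side 8 (new)  [load 21/25]
  14 → side 9 (new)  [load 14/25]
  19 → side 10 (new)  [load 19/25]
10 tape sides opened.

10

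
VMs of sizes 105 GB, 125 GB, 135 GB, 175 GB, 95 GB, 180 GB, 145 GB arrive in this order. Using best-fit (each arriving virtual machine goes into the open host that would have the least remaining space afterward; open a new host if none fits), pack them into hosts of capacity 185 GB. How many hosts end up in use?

  105 → host 1 (new)  [load 105/185]
  125 → host 2 (new)  [load 125/185]
  135 → host 3 (new)  [load 135/185]
  175 → host 4 (new)  [load 175/185]
  95 → host 5 (new)  [load 95/185]
  180 → host 6 (new)  [load 180/185]
  145 → host 7 (new)  [load 145/185]
7 hosts opened.

7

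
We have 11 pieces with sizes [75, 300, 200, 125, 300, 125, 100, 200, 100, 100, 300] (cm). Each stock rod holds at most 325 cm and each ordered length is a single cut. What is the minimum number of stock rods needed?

7

Total = 300 + 300 + 300 + 200 + 200 + 125 + 125 + 100 + 100 + 100 + 75 = 1925 cm.
Lower bound: ⌈1925/325⌉ = 6 stock rods.
A packing using 7 stock rods:
  stock rod 1: 300 = 300
  stock rod 2: 300 = 300
  stock rod 3: 300 = 300
  stock rod 4: 200 + 125 = 325
  stock rod 5: 200 + 125 = 325
  stock rod 6: 100 + 100 + 100 = 300
  stock rod 7: 75 = 75
No arrangement into 6 stock rods stays within capacity, so 7 is optimal.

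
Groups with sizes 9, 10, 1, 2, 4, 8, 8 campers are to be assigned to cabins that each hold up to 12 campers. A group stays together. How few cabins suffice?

4

Total = 10 + 9 + 8 + 8 + 4 + 2 + 1 = 42 campers.
Lower bound: ⌈42/12⌉ = 4 cabins.
A packing using 4 cabins:
  cabin 1: 10 + 2 = 12
  cabin 2: 9 + 1 = 10
  cabin 3: 8 + 4 = 12
  cabin 4: 8 = 8
This matches the lower bound, so 4 is optimal.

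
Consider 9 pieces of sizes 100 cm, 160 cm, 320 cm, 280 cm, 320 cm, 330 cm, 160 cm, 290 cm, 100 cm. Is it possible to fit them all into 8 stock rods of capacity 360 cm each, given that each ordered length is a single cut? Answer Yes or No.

A valid assignment using 7 stock rods:
  stock rod 1: 330 = 330
  stock rod 2: 320 = 320
  stock rod 3: 320 = 320
  stock rod 4: 290 = 290
  stock rod 5: 280 = 280
  stock rod 6: 160 + 160 = 320
  stock rod 7: 100 + 100 = 200
That uses only 7 ≤ 8, so 8 stock rods are enough.

Yes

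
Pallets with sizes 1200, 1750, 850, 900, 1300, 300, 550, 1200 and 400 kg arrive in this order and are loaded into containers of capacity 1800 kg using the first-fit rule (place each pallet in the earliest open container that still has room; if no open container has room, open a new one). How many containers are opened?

  1200 → container 1 (new)  [load 1200/1800]
  1750 → container 2 (new)  [load 1750/1800]
  850 → container 3 (new)  [load 850/1800]
  900 → container 3  [load 1750/1800]
  1300 → container 4 (new)  [load 1300/1800]
  300 → container 1  [load 1500/1800]
  550 → container 5 (new)  [load 550/1800]
  1200 → container 5  [load 1750/1800]
  400 → container 4  [load 1700/1800]
5 containers opened.

5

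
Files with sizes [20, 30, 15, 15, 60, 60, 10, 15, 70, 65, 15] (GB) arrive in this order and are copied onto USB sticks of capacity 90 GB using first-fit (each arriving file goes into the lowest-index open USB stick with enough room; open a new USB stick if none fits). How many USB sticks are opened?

5

  20 → USB stick 1 (new)  [load 20/90]
  30 → USB stick 1  [load 50/90]
  15 → USB stick 1  [load 65/90]
  15 → USB stick 1  [load 80/90]
  60 → USB stick 2 (new)  [load 60/90]
  60 → USB stick 3 (new)  [load 60/90]
  10 → USB stick 1  [load 90/90]
  15 → USB stick 2  [load 75/90]
  70 → USB stick 4 (new)  [load 70/90]
  65 → USB stick 5 (new)  [load 65/90]
  15 → USB stick 2  [load 90/90]
5 USB sticks opened.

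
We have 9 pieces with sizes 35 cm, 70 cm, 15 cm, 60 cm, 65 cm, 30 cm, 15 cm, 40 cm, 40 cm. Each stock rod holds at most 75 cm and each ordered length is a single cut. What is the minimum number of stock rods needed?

Total = 70 + 65 + 60 + 40 + 40 + 35 + 30 + 15 + 15 = 370 cm.
Lower bound: ⌈370/75⌉ = 5 stock rods.
A packing using 6 stock rods:
  stock rod 1: 70 = 70
  stock rod 2: 65 = 65
  stock rod 3: 60 + 15 = 75
  stock rod 4: 40 + 35 = 75
  stock rod 5: 40 + 30 = 70
  stock rod 6: 15 = 15
No arrangement into 5 stock rods stays within capacity, so 6 is optimal.

6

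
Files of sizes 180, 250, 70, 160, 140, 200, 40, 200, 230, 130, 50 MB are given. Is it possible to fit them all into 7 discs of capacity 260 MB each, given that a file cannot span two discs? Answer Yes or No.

Total = 1650 MB; ⌈1650/260⌉ = 7.
The bound of 7 does not rule out 7, but exhaustive search shows no assignment into 7 discs of capacity 260 MB exists — the minimum is 8.

No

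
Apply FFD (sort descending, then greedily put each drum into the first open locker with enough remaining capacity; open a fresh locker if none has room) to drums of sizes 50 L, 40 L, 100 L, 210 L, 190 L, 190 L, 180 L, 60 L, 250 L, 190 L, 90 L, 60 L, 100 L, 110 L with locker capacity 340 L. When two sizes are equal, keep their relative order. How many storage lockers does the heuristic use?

6

Sorted descending: 250, 210, 190, 190, 190, 180, 110, 100, 100, 90, 60, 60, 50, 40.
  250 → locker 1 (new)  [load 250/340]
  210 → locker 2 (new)  [load 210/340]
  190 → locker 3 (new)  [load 190/340]
  190 → locker 4 (new)  [load 190/340]
  190 → locker 5 (new)  [load 190/340]
  180 → locker 6 (new)  [load 180/340]
  110 → locker 2  [load 320/340]
  100 → locker 3  [load 290/340]
  100 → locker 4  [load 290/340]
  90 → locker 1  [load 340/340]
  60 → locker 5  [load 250/340]
  60 → locker 5  [load 310/340]
  50 → locker 3  [load 340/340]
  40 → locker 4  [load 330/340]
6 storage lockers opened.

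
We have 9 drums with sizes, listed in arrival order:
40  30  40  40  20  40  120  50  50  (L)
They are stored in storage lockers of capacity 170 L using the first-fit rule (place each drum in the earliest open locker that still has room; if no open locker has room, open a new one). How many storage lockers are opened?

3

  40 → locker 1 (new)  [load 40/170]
  30 → locker 1  [load 70/170]
  40 → locker 1  [load 110/170]
  40 → locker 1  [load 150/170]
  20 → locker 1  [load 170/170]
  40 → locker 2 (new)  [load 40/170]
  120 → locker 2  [load 160/170]
  50 → locker 3 (new)  [load 50/170]
  50 → locker 3  [load 100/170]
3 storage lockers opened.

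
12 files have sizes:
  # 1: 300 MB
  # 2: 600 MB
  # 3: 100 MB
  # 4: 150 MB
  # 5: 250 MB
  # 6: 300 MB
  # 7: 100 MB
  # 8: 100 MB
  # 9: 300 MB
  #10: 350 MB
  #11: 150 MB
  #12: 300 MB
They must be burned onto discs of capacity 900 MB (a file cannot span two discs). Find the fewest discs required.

4

Total = 600 + 350 + 300 + 300 + 300 + 300 + 250 + 150 + 150 + 100 + 100 + 100 = 3000 MB.
Lower bound: ⌈3000/900⌉ = 4 discs.
A packing using 4 discs:
  disc 1: 600 + 300 = 900
  disc 2: 350 + 300 + 250 = 900
  disc 3: 300 + 300 + 150 + 150 = 900
  disc 4: 100 + 100 + 100 = 300
This matches the lower bound, so 4 is optimal.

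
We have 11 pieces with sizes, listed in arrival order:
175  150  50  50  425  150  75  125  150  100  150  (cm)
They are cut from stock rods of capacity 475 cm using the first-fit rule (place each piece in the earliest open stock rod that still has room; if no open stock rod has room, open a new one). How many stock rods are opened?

  175 → stock rod 1 (new)  [load 175/475]
  150 → stock rod 1  [load 325/475]
  50 → stock rod 1  [load 375/475]
  50 → stock rod 1  [load 425/475]
  425 → stock rod 2 (new)  [load 425/475]
  150 → stock rod 3 (new)  [load 150/475]
  75 → stock rod 3  [load 225/475]
  125 → stock rod 3  [load 350/475]
  150 → stock rod 4 (new)  [load 150/475]
  100 → stock rod 3  [load 450/475]
  150 → stock rod 4  [load 300/475]
4 stock rods opened.

4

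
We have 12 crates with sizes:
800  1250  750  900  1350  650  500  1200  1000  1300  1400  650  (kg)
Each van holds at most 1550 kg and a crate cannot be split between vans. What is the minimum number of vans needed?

Total = 1400 + 1350 + 1300 + 1250 + 1200 + 1000 + 900 + 800 + 750 + 650 + 650 + 500 = 11750 kg.
Lower bound: ⌈11750/1550⌉ = 8 vans.
A packing using 9 vans:
  van 1: 1400 = 1400
  van 2: 1350 = 1350
  van 3: 1300 = 1300
  van 4: 1250 = 1250
  van 5: 1200 = 1200
  van 6: 1000 + 500 = 1500
  van 7: 900 + 650 = 1550
  van 8: 800 + 750 = 1550
  van 9: 650 = 650
No arrangement into 8 vans stays within capacity, so 9 is optimal.

9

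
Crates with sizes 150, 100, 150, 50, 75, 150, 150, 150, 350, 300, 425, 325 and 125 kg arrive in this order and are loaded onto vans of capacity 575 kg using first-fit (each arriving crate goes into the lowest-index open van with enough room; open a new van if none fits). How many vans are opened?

6

  150 → van 1 (new)  [load 150/575]
  100 → van 1  [load 250/575]
  150 → van 1  [load 400/575]
  50 → van 1  [load 450/575]
  75 → van 1  [load 525/575]
  150 → van 2 (new)  [load 150/575]
  150 → van 2  [load 300/575]
  150 → van 2  [load 450/575]
  350 → van 3 (new)  [load 350/575]
  300 → van 4 (new)  [load 300/575]
  425 → van 5 (new)  [load 425/575]
  325 → van 6 (new)  [load 325/575]
  125 → van 2  [load 575/575]
6 vans opened.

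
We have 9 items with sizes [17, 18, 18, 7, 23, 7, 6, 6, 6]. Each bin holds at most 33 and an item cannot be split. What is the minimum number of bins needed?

Total = 23 + 18 + 18 + 17 + 7 + 7 + 6 + 6 + 6 = 108.
Lower bound: ⌈108/33⌉ = 4 bins.
A packing using 4 bins:
  bin 1: 23 + 7 = 30
  bin 2: 18 + 7 + 6 = 31
  bin 3: 18 + 6 + 6 = 30
  bin 4: 17 = 17
This matches the lower bound, so 4 is optimal.

4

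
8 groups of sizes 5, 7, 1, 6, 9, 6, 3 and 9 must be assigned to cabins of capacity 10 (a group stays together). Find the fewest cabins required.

6

Total = 9 + 9 + 7 + 6 + 6 + 5 + 3 + 1 = 46.
Lower bound: ⌈46/10⌉ = 5 cabins.
A packing using 6 cabins:
  cabin 1: 9 + 1 = 10
  cabin 2: 9 = 9
  cabin 3: 7 + 3 = 10
  cabin 4: 6 = 6
  cabin 5: 6 = 6
  cabin 6: 5 = 5
No arrangement into 5 cabins stays within capacity, so 6 is optimal.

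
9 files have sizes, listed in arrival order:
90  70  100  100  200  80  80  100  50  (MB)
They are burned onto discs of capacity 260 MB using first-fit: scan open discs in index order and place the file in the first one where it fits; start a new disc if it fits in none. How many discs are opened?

4

  90 → disc 1 (new)  [load 90/260]
  70 → disc 1  [load 160/260]
  100 → disc 1  [load 260/260]
  100 → disc 2 (new)  [load 100/260]
  200 → disc 3 (new)  [load 200/260]
  80 → disc 2  [load 180/260]
  80 → disc 2  [load 260/260]
  100 → disc 4 (new)  [load 100/260]
  50 → disc 3  [load 250/260]
4 discs opened.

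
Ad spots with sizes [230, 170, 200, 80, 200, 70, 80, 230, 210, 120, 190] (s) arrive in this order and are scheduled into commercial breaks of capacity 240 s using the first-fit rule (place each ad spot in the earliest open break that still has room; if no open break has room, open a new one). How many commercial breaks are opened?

9

  230 → break 1 (new)  [load 230/240]
  170 → break 2 (new)  [load 170/240]
  200 → break 3 (new)  [load 200/240]
  80 → break 4 (new)  [load 80/240]
  200 → break 5 (new)  [load 200/240]
  70 → break 2  [load 240/240]
  80 → break 4  [load 160/240]
  230 → break 6 (new)  [load 230/240]
  210 → break 7 (new)  [load 210/240]
  120 → break 8 (new)  [load 120/240]
  190 → break 9 (new)  [load 190/240]
9 commercial breaks opened.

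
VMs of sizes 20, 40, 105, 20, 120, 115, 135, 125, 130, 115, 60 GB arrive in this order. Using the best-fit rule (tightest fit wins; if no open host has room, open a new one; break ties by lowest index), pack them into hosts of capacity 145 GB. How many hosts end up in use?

8

  20 → host 1 (new)  [load 20/145]
  40 → host 1  [load 60/145]
  105 → host 2 (new)  [load 105/145]
  20 → host 2  [load 125/145]
  120 → host 3 (new)  [load 120/145]
  115 → host 4 (new)  [load 115/145]
  135 → host 5 (new)  [load 135/145]
  125 → host 6 (new)  [load 125/145]
  130 → host 7 (new)  [load 130/145]
  115 → host 8 (new)  [load 115/145]
  60 → host 1  [load 120/145]
8 hosts opened.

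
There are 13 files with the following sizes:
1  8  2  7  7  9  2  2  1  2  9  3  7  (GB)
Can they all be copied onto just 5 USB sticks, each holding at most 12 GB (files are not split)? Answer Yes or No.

Total = 60 GB; ⌈60/12⌉ = 5.
6 files each exceed half the capacity and cannot share a USB stick, forcing at least 6 USB sticks.
At least 6 USB sticks are required, but only 5 are allowed.

No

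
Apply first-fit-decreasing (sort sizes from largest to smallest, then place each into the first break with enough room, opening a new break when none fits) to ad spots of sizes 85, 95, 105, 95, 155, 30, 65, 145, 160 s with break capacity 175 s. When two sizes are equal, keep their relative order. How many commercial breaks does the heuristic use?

Sorted descending: 160, 155, 145, 105, 95, 95, 85, 65, 30.
  160 → break 1 (new)  [load 160/175]
  155 → break 2 (new)  [load 155/175]
  145 → break 3 (new)  [load 145/175]
  105 → break 4 (new)  [load 105/175]
  95 → break 5 (new)  [load 95/175]
  95 → break 6 (new)  [load 95/175]
  85 → break 7 (new)  [load 85/175]
  65 → break 4  [load 170/175]
  30 → break 3  [load 175/175]
7 commercial breaks opened.

7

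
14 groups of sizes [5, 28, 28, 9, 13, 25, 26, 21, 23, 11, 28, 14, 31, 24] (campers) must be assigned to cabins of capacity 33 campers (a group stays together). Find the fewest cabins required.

10

Total = 31 + 28 + 28 + 28 + 26 + 25 + 24 + 23 + 21 + 14 + 13 + 11 + 9 + 5 = 286 campers.
Lower bound: ⌈286/33⌉ = 9 cabins.
A packing using 10 cabins:
  cabin 1: 31 = 31
  cabin 2: 28 + 5 = 33
  cabin 3: 28 = 28
  cabin 4: 28 = 28
  cabin 5: 26 = 26
  cabin 6: 25 = 25
  cabin 7: 24 + 9 = 33
  cabin 8: 23 = 23
  cabin 9: 21 + 11 = 32
  cabin 10: 14 + 13 = 27
No arrangement into 9 cabins stays within capacity, so 10 is optimal.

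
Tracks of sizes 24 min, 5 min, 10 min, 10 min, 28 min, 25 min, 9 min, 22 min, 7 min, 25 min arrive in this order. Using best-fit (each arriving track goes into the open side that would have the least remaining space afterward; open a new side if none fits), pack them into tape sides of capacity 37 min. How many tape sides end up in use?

  24 → side 1 (new)  [load 24/37]
  5 → side 1  [load 29/37]
  10 → side 2 (new)  [load 10/37]
  10 → side 2  [load 20/37]
  28 → side 3 (new)  [load 28/37]
  25 → side 4 (new)  [load 25/37]
  9 → side 3  [load 37/37]
  22 → side 5 (new)  [load 22/37]
  7 → side 1  [load 36/37]
  25 → side 6 (new)  [load 25/37]
6 tape sides opened.

6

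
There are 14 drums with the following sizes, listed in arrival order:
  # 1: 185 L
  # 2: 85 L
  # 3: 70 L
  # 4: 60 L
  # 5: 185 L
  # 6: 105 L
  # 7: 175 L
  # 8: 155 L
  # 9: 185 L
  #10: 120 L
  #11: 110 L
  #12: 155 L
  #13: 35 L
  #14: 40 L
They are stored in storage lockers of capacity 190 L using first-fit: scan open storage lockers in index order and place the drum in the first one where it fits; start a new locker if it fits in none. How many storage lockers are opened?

  185 → locker 1 (new)  [load 185/190]
  85 → locker 2 (new)  [load 85/190]
  70 → locker 2  [load 155/190]
  60 → locker 3 (new)  [load 60/190]
  185 → locker 4 (new)  [load 185/190]
  105 → locker 3  [load 165/190]
  175 → locker 5 (new)  [load 175/190]
  155 → locker 6 (new)  [load 155/190]
  185 → locker 7 (new)  [load 185/190]
  120 → locker 8 (new)  [load 120/190]
  110 → locker 9 (new)  [load 110/190]
  155 → locker 10 (new)  [load 155/190]
  35 → locker 2  [load 190/190]
  40 → locker 8  [load 160/190]
10 storage lockers opened.

10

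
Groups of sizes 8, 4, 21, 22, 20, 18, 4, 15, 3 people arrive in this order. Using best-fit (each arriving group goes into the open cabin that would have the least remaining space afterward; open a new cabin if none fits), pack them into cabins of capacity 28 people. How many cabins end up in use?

  8 → cabin 1 (new)  [load 8/28]
  4 → cabin 1  [load 12/28]
  21 → cabin 2 (new)  [load 21/28]
  22 → cabin 3 (new)  [load 22/28]
  20 → cabin 4 (new)  [load 20/28]
  18 → cabin 5 (new)  [load 18/28]
  4 → cabin 3  [load 26/28]
  15 → cabin 1  [load 27/28]
  3 → cabin 2  [load 24/28]
5 cabins opened.

5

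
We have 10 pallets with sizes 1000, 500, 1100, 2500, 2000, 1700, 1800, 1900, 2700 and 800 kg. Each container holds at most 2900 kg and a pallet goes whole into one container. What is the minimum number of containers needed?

6

Total = 2700 + 2500 + 2000 + 1900 + 1800 + 1700 + 1100 + 1000 + 800 + 500 = 16000 kg.
Lower bound: ⌈16000/2900⌉ = 6 containers.
A packing using 6 containers:
  container 1: 2700 = 2700
  container 2: 2500 = 2500
  container 3: 2000 + 800 = 2800
  container 4: 1900 + 1000 = 2900
  container 5: 1800 + 1100 = 2900
  container 6: 1700 + 500 = 2200
This matches the lower bound, so 6 is optimal.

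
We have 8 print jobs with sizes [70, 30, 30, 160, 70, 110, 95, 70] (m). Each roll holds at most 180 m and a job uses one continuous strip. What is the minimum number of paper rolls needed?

4

Total = 160 + 110 + 95 + 70 + 70 + 70 + 30 + 30 = 635 m.
Lower bound: ⌈635/180⌉ = 4 paper rolls.
A packing using 4 paper rolls:
  roll 1: 160 = 160
  roll 2: 110 + 70 = 180
  roll 3: 95 + 70 = 165
  roll 4: 70 + 30 + 30 = 130
This matches the lower bound, so 4 is optimal.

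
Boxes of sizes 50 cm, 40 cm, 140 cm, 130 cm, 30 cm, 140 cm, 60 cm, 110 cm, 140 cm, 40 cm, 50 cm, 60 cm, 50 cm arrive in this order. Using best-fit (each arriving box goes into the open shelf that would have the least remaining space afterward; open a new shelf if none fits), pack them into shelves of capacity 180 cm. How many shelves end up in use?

  50 → shelf 1 (new)  [load 50/180]
  40 → shelf 1  [load 90/180]
  140 → shelf 2 (new)  [load 140/180]
  130 → shelf 3 (new)  [load 130/180]
  30 → shelf 2  [load 170/180]
  140 → shelf 4 (new)  [load 140/180]
  60 → shelf 1  [load 150/180]
  110 → shelf 5 (new)  [load 110/180]
  140 → shelf 6 (new)  [load 140/180]
  40 → shelf 4  [load 180/180]
  50 → shelf 3  [load 180/180]
  60 → shelf 5  [load 170/180]
  50 → shelf 7 (new)  [load 50/180]
7 shelves opened.

7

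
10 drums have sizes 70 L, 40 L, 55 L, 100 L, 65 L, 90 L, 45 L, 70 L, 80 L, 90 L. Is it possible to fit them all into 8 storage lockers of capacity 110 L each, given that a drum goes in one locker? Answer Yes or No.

A valid assignment using 8 storage lockers:
  locker 1: 100 = 100
  locker 2: 90 = 90
  locker 3: 90 = 90
  locker 4: 80 = 80
  locker 5: 70 + 40 = 110
  locker 6: 70 = 70
  locker 7: 65 + 45 = 110
  locker 8: 55 = 55
Every load is within 110 L, so 8 storage lockers suffice.

Yes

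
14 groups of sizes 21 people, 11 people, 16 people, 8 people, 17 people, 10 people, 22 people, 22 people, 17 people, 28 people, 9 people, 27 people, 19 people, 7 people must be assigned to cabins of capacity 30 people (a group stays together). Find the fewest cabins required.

9

Total = 28 + 27 + 22 + 22 + 21 + 19 + 17 + 17 + 16 + 11 + 10 + 9 + 8 + 7 = 234 people.
Lower bound: ⌈234/30⌉ = 8 cabins.
Also, 9 groups each exceed 15 people, and no two of those can share a cabin, so at least 9 cabins are needed.
A packing using 9 cabins:
  cabin 1: 28 = 28
  cabin 2: 27 = 27
  cabin 3: 22 + 8 = 30
  cabin 4: 22 + 7 = 29
  cabin 5: 21 + 9 = 30
  cabin 6: 19 + 11 = 30
  cabin 7: 17 + 10 = 27
  cabin 8: 17 = 17
  cabin 9: 16 = 16
This matches the lower bound, so 9 is optimal.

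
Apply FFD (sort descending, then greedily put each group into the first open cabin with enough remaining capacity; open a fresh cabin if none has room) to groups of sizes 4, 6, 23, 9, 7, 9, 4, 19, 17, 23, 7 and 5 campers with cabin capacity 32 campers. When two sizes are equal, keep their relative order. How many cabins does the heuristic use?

Sorted descending: 23, 23, 19, 17, 9, 9, 7, 7, 6, 5, 4, 4.
  23 → cabin 1 (new)  [load 23/32]
  23 → cabin 2 (new)  [load 23/32]
  19 → cabin 3 (new)  [load 19/32]
  17 → cabin 4 (new)  [load 17/32]
  9 → cabin 1  [load 32/32]
  9 → cabin 2  [load 32/32]
  7 → cabin 3  [load 26/32]
  7 → cabin 4  [load 24/32]
  6 → cabin 3  [load 32/32]
  5 → cabin 4  [load 29/32]
  4 → cabin 5 (new)  [load 4/32]
  4 → cabin 5  [load 8/32]
5 cabins opened.

5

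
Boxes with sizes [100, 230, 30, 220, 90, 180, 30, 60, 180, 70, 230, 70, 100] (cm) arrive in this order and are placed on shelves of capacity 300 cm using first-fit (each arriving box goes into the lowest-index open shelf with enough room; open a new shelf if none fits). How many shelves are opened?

6

  100 → shelf 1 (new)  [load 100/300]
  230 → shelf 2 (new)  [load 230/300]
  30 → shelf 1  [load 130/300]
  220 → shelf 3 (new)  [load 220/300]
  90 → shelf 1  [load 220/300]
  180 → shelf 4 (new)  [load 180/300]
  30 → shelf 1  [load 250/300]
  60 → shelf 2  [load 290/300]
  180 → shelf 5 (new)  [load 180/300]
  70 → shelf 3  [load 290/300]
  230 → shelf 6 (new)  [load 230/300]
  70 → shelf 4  [load 250/300]
  100 → shelf 5  [load 280/300]
6 shelves opened.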